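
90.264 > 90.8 False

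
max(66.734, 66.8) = 66.8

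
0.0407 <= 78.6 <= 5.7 False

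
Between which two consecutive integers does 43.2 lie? 43 and 44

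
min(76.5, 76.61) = 76.5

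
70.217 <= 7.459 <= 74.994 False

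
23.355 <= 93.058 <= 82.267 False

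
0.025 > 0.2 False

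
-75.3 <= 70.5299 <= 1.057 False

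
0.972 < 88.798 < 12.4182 False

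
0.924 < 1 True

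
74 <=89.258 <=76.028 False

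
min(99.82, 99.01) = 99.01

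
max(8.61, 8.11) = 8.61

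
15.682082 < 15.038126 False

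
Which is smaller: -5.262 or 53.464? -5.262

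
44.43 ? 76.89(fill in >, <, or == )<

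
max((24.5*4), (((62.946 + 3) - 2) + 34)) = 98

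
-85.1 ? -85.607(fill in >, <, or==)>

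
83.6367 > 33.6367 True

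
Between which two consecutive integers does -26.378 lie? -27 and -26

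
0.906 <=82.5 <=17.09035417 False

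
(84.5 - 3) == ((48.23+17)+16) False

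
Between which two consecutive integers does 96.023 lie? 96 and 97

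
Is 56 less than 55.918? No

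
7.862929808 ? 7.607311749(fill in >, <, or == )>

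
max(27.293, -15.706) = 27.293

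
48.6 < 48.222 False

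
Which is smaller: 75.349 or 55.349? 55.349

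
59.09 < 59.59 True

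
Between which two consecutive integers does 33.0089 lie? 33 and 34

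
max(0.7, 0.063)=0.7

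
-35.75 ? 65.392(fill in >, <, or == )<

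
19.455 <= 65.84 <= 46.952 False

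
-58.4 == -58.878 False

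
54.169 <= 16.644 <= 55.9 False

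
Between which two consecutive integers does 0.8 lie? 0 and 1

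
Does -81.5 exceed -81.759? Yes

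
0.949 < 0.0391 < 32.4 False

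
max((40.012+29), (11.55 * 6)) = 69.3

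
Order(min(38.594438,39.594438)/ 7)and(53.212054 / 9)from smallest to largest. (min(38.594438,39.594438)/ 7),(53.212054 / 9)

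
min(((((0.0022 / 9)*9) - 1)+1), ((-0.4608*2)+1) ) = 0.0022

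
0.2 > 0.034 True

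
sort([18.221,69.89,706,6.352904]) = [6.352904,18.221,69.89,706]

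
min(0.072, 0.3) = 0.072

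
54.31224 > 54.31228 False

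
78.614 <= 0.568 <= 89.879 False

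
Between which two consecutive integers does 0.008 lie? 0 and 1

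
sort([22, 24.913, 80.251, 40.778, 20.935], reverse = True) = [80.251, 40.778, 24.913, 22, 20.935]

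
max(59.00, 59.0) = 59.0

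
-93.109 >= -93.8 True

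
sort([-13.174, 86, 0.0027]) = [-13.174, 0.0027, 86]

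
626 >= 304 True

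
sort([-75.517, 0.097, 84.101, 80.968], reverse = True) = [84.101, 80.968, 0.097, -75.517]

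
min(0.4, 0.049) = 0.049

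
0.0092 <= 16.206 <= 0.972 False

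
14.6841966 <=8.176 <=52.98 False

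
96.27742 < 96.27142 False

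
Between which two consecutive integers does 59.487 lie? 59 and 60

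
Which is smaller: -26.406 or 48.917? -26.406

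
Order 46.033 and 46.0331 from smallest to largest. 46.033, 46.0331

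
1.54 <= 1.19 False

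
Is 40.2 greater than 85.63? No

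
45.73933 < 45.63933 False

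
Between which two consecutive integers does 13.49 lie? 13 and 14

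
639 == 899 False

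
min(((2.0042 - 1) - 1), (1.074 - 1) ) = 0.0042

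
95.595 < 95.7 True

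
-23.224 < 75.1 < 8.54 False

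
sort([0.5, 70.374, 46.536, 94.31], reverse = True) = [94.31, 70.374, 46.536, 0.5]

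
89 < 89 False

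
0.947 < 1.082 True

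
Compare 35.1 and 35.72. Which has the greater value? 35.72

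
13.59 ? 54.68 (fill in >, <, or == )<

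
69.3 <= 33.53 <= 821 False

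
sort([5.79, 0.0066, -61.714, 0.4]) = [-61.714, 0.0066, 0.4, 5.79]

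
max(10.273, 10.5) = 10.5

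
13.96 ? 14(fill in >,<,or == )<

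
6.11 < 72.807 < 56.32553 False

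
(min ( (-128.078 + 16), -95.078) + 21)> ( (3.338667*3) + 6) False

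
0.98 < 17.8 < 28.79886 True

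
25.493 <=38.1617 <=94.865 True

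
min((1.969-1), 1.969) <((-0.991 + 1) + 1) True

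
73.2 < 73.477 True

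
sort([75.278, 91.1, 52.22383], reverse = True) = [91.1, 75.278, 52.22383]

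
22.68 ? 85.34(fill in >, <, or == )<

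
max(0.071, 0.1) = 0.1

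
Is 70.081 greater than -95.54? Yes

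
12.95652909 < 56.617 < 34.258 False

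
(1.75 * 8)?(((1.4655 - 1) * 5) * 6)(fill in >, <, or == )>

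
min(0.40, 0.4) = 0.40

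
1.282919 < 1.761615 True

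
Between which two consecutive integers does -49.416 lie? -50 and -49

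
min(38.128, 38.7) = 38.128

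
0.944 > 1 False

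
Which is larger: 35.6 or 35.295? 35.6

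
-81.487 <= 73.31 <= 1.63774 False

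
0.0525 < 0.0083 False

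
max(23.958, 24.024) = 24.024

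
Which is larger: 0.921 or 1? 1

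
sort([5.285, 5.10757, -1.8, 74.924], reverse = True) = [74.924, 5.285, 5.10757, -1.8]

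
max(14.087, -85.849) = 14.087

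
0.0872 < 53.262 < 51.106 False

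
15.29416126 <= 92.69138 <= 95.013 True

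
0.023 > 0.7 False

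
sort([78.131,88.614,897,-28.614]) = [-28.614,78.131,88.614,897]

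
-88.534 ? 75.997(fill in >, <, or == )<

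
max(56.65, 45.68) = 56.65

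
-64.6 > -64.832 True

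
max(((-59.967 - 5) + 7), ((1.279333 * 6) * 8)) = 61.407984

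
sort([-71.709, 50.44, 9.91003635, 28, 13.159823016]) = [-71.709, 9.91003635, 13.159823016, 28, 50.44]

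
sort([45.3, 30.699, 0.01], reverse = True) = [45.3, 30.699, 0.01]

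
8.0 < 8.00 False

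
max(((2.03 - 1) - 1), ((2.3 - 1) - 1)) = 0.3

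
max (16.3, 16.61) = 16.61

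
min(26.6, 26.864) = 26.6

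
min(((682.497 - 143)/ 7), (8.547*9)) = 76.923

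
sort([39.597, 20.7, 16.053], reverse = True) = [39.597, 20.7, 16.053]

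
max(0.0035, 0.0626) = 0.0626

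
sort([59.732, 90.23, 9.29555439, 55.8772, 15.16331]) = [9.29555439, 15.16331, 55.8772, 59.732, 90.23]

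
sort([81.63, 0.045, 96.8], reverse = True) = [96.8, 81.63, 0.045]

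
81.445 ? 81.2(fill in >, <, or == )>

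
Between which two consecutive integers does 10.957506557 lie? 10 and 11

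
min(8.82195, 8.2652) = 8.2652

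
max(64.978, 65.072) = 65.072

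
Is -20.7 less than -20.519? Yes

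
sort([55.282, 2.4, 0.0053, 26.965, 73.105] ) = [0.0053, 2.4, 26.965, 55.282, 73.105]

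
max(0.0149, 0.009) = 0.0149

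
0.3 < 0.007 False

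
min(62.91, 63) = 62.91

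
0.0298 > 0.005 True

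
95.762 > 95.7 True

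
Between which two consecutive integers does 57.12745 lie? 57 and 58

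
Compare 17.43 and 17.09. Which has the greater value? 17.43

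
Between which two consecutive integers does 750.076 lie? 750 and 751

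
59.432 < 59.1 False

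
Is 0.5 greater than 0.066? Yes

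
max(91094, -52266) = 91094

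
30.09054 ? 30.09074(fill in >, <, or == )<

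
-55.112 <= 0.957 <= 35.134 True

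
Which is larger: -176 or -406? -176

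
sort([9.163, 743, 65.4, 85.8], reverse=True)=[743, 85.8, 65.4, 9.163]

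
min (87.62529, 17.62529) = 17.62529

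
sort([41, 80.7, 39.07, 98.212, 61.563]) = [39.07, 41, 61.563, 80.7, 98.212]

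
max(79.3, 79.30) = 79.30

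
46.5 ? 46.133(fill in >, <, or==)>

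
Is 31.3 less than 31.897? Yes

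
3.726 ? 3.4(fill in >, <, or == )>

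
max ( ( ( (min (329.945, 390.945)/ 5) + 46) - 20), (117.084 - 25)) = 92.084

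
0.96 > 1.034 False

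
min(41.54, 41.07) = 41.07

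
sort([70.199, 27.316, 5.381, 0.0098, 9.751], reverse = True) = [70.199, 27.316, 9.751, 5.381, 0.0098]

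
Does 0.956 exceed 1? No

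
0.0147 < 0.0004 False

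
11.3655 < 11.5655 True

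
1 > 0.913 True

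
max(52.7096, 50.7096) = 52.7096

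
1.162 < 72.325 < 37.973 False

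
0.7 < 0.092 False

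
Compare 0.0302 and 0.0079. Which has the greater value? 0.0302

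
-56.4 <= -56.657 False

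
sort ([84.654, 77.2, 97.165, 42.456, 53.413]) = [42.456, 53.413, 77.2, 84.654, 97.165]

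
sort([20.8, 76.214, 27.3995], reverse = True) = [76.214, 27.3995, 20.8]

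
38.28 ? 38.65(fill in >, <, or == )<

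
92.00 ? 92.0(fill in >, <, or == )==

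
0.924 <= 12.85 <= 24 True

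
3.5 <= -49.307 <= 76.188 False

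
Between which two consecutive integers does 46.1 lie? 46 and 47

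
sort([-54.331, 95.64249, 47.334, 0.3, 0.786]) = [-54.331, 0.3, 0.786, 47.334, 95.64249]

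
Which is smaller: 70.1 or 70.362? 70.1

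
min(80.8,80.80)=80.8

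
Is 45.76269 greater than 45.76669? No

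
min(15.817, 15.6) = 15.6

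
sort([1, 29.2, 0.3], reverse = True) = [29.2, 1, 0.3]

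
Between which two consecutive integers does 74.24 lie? 74 and 75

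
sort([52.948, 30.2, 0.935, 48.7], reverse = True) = [52.948, 48.7, 30.2, 0.935]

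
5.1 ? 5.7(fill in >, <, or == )<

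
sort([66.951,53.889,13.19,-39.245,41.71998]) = [-39.245,13.19,41.71998,53.889,66.951]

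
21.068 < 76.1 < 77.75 True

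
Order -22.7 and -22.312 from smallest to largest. -22.7, -22.312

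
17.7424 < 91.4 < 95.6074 True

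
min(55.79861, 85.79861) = 55.79861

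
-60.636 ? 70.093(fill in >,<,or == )<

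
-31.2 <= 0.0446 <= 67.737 True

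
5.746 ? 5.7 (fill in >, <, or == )>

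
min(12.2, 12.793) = 12.2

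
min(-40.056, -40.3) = -40.3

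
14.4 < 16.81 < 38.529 True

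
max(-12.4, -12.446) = -12.4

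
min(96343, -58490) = -58490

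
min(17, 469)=17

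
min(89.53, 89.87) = 89.53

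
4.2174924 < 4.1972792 False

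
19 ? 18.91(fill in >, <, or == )>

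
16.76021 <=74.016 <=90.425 True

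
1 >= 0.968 True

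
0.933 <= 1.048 True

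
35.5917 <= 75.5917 True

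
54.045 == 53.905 False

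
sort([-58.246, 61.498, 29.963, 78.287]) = [-58.246, 29.963, 61.498, 78.287]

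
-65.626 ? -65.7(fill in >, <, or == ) >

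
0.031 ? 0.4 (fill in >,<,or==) <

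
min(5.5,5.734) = 5.5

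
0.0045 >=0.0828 False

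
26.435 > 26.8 False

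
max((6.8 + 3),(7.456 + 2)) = 9.8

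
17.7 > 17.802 False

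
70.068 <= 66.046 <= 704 False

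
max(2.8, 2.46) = 2.8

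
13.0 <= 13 True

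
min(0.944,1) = 0.944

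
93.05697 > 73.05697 True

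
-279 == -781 False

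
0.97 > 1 False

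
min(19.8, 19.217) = 19.217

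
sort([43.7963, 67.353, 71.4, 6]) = [6, 43.7963, 67.353, 71.4]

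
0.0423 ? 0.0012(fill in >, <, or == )>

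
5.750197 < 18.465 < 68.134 True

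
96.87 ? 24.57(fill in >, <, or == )>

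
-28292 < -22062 True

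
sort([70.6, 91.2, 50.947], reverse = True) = [91.2, 70.6, 50.947]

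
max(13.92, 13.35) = 13.92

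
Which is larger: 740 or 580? 740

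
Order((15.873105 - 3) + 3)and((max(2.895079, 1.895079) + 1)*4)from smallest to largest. ((max(2.895079, 1.895079) + 1)*4), ((15.873105 - 3) + 3)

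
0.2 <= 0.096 False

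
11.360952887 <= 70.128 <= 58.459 False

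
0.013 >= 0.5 False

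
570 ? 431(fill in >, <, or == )>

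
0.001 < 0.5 True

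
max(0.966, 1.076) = 1.076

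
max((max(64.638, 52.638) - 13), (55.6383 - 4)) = 51.6383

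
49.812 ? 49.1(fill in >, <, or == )>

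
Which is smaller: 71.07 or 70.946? 70.946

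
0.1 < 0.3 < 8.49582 True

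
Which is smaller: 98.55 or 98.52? 98.52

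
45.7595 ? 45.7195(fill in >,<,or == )>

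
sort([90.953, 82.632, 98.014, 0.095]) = [0.095, 82.632, 90.953, 98.014]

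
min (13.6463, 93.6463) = 13.6463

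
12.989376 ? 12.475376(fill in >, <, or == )>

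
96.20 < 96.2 False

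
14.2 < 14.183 False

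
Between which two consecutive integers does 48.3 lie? 48 and 49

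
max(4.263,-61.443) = 4.263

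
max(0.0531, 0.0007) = 0.0531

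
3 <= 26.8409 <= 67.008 True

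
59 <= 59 True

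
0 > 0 False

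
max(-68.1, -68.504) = -68.1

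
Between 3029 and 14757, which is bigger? 14757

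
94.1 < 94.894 True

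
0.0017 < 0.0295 True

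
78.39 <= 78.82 True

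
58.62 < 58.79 True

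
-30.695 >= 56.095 False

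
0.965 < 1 True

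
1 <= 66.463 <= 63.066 False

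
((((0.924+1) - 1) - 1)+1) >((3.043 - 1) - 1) False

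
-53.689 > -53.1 False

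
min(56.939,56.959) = 56.939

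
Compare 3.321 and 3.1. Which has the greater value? 3.321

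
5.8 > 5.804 False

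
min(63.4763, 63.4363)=63.4363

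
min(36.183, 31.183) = 31.183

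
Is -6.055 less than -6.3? No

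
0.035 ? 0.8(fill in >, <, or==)<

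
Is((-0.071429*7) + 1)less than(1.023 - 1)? No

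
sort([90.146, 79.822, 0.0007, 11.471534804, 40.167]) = [0.0007, 11.471534804, 40.167, 79.822, 90.146]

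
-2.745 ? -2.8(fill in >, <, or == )>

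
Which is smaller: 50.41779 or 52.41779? 50.41779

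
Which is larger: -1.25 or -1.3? -1.25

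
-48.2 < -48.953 False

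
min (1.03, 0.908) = 0.908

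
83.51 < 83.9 True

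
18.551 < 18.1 False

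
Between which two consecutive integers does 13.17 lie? 13 and 14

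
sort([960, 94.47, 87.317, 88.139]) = [87.317, 88.139, 94.47, 960]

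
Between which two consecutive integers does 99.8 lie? 99 and 100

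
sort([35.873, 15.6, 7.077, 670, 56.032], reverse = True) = [670, 56.032, 35.873, 15.6, 7.077]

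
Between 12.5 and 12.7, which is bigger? 12.7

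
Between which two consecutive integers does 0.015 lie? 0 and 1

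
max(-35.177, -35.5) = -35.177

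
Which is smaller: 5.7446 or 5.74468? 5.7446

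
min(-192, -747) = -747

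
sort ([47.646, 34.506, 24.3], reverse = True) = [47.646, 34.506, 24.3]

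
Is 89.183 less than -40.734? No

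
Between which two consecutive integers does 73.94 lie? 73 and 74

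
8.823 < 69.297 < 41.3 False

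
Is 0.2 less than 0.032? No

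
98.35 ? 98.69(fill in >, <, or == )<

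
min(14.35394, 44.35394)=14.35394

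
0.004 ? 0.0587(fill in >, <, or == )<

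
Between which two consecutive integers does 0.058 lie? 0 and 1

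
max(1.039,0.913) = 1.039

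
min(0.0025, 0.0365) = 0.0025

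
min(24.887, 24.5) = 24.5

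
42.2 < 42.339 True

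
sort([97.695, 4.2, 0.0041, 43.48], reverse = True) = [97.695, 43.48, 4.2, 0.0041]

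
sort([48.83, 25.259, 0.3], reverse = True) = [48.83, 25.259, 0.3]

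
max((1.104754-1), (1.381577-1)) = 0.381577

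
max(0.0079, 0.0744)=0.0744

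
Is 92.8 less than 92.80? No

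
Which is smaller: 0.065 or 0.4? 0.065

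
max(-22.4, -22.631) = -22.4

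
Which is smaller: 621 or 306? 306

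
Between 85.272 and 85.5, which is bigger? 85.5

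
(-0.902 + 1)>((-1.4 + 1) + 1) False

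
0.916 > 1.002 False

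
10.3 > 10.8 False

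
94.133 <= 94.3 True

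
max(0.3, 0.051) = 0.3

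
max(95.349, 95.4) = 95.4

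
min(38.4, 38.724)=38.4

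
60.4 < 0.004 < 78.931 False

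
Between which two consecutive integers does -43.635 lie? -44 and -43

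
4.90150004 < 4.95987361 True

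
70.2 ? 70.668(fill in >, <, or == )<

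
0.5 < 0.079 False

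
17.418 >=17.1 True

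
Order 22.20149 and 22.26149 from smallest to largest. 22.20149, 22.26149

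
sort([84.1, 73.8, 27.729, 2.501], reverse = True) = [84.1, 73.8, 27.729, 2.501]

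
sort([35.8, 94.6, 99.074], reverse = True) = [99.074, 94.6, 35.8]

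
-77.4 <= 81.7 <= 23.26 False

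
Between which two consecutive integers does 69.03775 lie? 69 and 70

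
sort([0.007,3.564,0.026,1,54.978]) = [0.007,0.026,1,3.564,54.978]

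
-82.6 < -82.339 True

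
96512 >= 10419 True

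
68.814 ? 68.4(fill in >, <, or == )>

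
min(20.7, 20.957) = 20.7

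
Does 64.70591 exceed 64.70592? No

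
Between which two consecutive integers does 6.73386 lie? 6 and 7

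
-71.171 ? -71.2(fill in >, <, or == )>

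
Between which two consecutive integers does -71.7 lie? -72 and -71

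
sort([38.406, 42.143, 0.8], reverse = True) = [42.143, 38.406, 0.8]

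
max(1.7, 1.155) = 1.7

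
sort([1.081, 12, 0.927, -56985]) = [-56985, 0.927, 1.081, 12]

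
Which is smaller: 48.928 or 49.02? 48.928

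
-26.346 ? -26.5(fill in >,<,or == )>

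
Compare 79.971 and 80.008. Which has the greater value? 80.008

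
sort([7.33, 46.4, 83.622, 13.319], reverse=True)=[83.622, 46.4, 13.319, 7.33]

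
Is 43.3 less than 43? No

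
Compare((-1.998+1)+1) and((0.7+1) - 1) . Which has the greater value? ((0.7+1) - 1)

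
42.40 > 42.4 False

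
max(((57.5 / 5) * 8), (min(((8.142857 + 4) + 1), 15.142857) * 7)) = 92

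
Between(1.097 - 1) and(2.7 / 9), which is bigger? (2.7 / 9)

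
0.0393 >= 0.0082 True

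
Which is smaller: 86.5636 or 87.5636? 86.5636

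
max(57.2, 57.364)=57.364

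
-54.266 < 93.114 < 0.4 False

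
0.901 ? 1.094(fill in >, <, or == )<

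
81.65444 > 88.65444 False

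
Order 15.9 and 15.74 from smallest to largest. 15.74, 15.9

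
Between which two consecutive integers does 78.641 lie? 78 and 79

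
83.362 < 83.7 True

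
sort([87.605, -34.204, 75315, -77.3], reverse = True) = [75315, 87.605, -34.204, -77.3]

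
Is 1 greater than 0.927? Yes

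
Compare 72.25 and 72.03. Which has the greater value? 72.25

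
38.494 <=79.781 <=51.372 False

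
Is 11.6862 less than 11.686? No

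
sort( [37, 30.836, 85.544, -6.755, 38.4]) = [-6.755, 30.836, 37, 38.4, 85.544]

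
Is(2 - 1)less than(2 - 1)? No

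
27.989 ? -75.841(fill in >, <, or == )>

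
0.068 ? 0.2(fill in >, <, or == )<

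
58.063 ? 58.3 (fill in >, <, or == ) <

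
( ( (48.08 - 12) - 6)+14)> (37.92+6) True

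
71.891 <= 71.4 False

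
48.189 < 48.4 True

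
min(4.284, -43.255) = -43.255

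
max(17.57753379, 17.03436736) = 17.57753379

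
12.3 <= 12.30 True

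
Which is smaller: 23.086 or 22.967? 22.967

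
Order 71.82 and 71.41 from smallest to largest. 71.41, 71.82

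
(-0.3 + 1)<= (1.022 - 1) False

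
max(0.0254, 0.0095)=0.0254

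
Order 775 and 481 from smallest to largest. 481, 775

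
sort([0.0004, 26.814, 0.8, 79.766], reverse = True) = [79.766, 26.814, 0.8, 0.0004]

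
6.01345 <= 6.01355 True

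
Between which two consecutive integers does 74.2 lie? 74 and 75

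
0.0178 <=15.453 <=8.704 False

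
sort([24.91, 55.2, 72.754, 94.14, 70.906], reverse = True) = [94.14, 72.754, 70.906, 55.2, 24.91]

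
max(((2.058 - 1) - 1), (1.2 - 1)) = 0.2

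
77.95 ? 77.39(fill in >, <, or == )>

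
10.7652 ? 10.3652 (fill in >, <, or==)>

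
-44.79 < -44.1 True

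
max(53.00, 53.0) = 53.0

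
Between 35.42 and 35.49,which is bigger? 35.49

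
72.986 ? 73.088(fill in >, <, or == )<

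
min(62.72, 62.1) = 62.1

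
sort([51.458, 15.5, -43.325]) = [-43.325, 15.5, 51.458]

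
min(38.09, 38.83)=38.09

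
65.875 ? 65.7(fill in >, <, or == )>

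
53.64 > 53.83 False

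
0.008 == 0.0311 False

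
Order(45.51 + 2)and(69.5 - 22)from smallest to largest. (69.5 - 22), (45.51 + 2)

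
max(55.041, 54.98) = 55.041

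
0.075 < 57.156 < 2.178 False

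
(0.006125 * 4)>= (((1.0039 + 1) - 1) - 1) True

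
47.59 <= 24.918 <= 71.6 False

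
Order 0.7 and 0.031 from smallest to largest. 0.031, 0.7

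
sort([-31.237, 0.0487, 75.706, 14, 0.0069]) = [-31.237, 0.0069, 0.0487, 14, 75.706]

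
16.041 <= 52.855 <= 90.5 True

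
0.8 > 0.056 True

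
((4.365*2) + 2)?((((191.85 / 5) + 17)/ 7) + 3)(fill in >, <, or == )<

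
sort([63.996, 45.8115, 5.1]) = [5.1, 45.8115, 63.996]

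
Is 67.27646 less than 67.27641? No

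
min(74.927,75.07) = 74.927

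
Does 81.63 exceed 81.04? Yes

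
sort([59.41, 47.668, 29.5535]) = [29.5535, 47.668, 59.41]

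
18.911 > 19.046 False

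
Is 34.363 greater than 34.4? No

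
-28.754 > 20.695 False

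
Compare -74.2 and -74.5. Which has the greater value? -74.2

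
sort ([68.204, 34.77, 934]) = [34.77, 68.204, 934]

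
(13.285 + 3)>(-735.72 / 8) True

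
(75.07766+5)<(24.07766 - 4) False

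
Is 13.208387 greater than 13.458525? No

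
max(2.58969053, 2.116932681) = 2.58969053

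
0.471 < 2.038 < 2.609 True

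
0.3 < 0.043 False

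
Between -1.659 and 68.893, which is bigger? 68.893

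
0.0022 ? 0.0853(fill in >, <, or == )<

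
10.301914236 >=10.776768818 False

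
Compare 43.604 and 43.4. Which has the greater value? 43.604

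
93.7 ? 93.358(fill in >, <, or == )>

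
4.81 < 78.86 True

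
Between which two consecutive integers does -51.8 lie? -52 and -51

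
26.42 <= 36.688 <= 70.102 True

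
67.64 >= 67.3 True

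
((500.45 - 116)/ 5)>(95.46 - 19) True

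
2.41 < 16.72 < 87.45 True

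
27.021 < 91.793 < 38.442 False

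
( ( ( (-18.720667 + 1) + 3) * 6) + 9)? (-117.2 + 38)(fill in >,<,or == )<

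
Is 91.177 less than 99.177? Yes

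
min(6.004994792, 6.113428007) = 6.004994792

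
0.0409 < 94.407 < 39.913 False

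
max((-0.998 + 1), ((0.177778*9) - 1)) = 0.600002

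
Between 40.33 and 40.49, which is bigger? 40.49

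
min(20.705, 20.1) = 20.1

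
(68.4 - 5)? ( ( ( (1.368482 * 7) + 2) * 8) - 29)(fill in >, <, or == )<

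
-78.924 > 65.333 False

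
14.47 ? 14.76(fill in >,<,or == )<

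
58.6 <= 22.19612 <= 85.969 False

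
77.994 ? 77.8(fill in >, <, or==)>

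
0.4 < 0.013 False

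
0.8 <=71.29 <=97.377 True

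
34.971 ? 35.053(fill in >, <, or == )<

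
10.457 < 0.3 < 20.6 False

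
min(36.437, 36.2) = 36.2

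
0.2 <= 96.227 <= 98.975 True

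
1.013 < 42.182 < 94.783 True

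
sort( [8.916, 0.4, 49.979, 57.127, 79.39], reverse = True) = [79.39, 57.127, 49.979, 8.916, 0.4]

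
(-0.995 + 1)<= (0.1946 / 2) True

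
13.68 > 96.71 False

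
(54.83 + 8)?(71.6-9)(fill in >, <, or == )>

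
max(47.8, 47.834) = 47.834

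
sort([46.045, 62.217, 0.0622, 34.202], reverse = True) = [62.217, 46.045, 34.202, 0.0622]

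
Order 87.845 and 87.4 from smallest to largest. 87.4, 87.845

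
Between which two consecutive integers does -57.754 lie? -58 and -57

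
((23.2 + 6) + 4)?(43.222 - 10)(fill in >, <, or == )<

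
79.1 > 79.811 False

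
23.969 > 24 False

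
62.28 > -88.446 True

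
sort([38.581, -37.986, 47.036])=[-37.986, 38.581, 47.036]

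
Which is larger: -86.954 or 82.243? 82.243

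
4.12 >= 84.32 False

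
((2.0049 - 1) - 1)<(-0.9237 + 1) True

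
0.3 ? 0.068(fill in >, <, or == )>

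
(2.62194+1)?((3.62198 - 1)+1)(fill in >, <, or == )<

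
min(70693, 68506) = 68506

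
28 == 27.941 False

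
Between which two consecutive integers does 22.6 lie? 22 and 23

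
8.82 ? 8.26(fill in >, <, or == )>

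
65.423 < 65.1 False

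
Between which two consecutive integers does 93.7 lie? 93 and 94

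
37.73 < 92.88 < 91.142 False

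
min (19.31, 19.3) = 19.3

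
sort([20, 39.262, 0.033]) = [0.033, 20, 39.262]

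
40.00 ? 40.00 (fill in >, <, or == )==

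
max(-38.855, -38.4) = -38.4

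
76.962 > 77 False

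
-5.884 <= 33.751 True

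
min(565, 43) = 43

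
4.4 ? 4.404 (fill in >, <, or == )<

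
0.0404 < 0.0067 False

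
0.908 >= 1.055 False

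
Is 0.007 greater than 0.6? No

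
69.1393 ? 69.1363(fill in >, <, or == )>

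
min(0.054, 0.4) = 0.054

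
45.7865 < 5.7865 False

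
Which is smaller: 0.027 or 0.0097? 0.0097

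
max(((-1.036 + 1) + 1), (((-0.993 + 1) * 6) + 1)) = 1.042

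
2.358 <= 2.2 False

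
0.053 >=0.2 False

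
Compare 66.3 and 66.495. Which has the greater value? 66.495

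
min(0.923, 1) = 0.923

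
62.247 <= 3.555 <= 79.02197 False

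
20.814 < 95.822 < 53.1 False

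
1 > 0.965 True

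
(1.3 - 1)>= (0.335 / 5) True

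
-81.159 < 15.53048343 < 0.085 False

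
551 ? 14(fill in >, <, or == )>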